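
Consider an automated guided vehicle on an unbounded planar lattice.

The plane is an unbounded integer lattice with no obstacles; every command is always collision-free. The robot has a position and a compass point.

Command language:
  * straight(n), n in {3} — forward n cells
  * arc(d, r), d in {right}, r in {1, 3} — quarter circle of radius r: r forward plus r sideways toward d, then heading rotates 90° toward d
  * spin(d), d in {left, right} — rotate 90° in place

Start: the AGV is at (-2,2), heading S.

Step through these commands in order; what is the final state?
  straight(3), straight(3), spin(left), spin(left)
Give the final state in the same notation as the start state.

t0: at (-2,2), heading S
1. straight(3) → at (-2,-1), heading S
2. straight(3) → at (-2,-4), heading S
3. spin(left) → at (-2,-4), heading E
4. spin(left) → at (-2,-4), heading N

at (-2,-4), heading N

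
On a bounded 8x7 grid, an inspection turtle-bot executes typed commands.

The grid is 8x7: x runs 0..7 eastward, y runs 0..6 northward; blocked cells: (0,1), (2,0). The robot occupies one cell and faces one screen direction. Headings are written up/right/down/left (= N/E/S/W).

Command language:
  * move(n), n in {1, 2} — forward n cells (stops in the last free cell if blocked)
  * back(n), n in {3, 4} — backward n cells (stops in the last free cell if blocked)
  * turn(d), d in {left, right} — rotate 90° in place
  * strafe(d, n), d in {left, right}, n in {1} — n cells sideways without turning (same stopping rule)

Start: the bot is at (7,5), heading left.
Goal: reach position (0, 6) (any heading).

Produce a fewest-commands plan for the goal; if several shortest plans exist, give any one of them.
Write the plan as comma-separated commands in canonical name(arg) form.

turn(left), turn(left), back(3), back(4), strafe(left, 1)

start: at (7,5), heading left
step 1 (turn(left)): at (7,5), heading down
step 2 (turn(left)): at (7,5), heading right
step 3 (back(3)): at (4,5), heading right
step 4 (back(4)): at (0,5), heading right
step 5 (strafe(left, 1)): at (0,6), heading right
nothing shorter than 5 reaches the goal.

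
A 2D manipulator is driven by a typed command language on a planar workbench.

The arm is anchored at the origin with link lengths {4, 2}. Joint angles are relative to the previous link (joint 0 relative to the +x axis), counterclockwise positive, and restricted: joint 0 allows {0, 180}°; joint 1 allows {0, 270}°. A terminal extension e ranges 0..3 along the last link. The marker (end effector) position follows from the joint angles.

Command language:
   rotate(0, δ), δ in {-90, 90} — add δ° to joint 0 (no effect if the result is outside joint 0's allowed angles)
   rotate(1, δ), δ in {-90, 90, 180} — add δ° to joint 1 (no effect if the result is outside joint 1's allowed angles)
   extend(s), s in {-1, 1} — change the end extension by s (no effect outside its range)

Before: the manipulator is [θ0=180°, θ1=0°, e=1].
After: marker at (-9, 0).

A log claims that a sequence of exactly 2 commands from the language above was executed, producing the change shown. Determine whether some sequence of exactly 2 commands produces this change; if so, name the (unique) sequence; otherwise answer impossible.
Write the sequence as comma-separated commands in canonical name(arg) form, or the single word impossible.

extend(1), extend(1)

initial: [θ0=180°, θ1=0°, e=1]
t=1 extend(1) ⇒ [θ0=180°, θ1=0°, e=2]
t=2 extend(1) ⇒ [θ0=180°, θ1=0°, e=3]
all 49 alternatives checked — unique.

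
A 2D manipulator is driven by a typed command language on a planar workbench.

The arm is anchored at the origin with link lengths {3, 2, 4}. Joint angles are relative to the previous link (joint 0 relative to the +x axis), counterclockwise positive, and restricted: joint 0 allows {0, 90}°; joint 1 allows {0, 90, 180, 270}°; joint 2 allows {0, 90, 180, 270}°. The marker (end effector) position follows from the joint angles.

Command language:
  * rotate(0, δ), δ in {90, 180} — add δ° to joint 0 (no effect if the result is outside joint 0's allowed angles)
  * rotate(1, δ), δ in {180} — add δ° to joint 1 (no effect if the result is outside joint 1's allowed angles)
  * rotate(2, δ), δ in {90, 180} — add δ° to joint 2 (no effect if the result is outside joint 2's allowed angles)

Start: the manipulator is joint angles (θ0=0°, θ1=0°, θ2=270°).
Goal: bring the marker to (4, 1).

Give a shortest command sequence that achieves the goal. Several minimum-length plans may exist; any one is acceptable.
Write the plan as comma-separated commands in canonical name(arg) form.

rotate(1, 180), rotate(2, 180), rotate(0, 90)

from: joint angles (θ0=0°, θ1=0°, θ2=270°)
step 1 (rotate(1, 180)): joint angles (θ0=0°, θ1=180°, θ2=270°)
step 2 (rotate(2, 180)): joint angles (θ0=0°, θ1=180°, θ2=90°)
step 3 (rotate(0, 90)): joint angles (θ0=90°, θ1=180°, θ2=90°)
no 2-step plan works, so 3 is optimal.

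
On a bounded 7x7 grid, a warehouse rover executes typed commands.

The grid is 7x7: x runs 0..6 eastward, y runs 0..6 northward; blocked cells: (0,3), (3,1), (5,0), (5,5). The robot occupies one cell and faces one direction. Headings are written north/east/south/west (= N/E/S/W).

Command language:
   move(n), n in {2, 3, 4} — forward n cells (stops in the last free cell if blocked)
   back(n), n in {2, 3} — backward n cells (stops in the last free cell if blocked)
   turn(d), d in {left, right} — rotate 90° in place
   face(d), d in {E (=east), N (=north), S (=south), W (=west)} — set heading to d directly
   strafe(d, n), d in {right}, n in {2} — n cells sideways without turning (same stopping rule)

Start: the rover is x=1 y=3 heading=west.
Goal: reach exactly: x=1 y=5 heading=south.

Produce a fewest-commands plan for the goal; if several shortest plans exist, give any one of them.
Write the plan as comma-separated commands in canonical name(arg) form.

initial: x=1 y=3 heading=west
[1] after face(S): x=1 y=3 heading=south
[2] after back(2): x=1 y=5 heading=south
shorter routes all fall short; 2 is best.

face(S), back(2)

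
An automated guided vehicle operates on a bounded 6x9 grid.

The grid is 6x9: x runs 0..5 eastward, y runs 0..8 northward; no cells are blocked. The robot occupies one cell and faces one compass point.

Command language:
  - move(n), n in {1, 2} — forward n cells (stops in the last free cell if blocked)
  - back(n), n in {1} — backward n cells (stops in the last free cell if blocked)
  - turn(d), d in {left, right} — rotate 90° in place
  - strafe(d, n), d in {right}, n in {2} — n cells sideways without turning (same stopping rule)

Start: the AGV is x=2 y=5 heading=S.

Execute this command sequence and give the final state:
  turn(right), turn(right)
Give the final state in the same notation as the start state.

initial: x=2 y=5 heading=S
t=1 turn(right) ⇒ x=2 y=5 heading=W
t=2 turn(right) ⇒ x=2 y=5 heading=N

x=2 y=5 heading=N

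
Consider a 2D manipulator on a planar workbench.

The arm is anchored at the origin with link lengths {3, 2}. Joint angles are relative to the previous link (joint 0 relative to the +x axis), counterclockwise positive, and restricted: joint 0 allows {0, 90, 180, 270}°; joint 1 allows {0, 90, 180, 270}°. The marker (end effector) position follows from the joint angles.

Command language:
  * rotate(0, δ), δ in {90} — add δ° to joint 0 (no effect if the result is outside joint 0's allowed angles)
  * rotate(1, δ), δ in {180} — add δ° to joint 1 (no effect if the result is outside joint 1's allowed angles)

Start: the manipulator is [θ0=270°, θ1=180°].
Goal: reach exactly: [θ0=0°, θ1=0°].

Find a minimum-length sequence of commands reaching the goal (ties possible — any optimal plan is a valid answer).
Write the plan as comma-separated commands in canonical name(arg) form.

t0: [θ0=270°, θ1=180°]
step 1 (rotate(0, 90)): [θ0=0°, θ1=180°]
step 2 (rotate(1, 180)): [θ0=0°, θ1=0°]
no 1-step plan works, so 2 is optimal.

rotate(0, 90), rotate(1, 180)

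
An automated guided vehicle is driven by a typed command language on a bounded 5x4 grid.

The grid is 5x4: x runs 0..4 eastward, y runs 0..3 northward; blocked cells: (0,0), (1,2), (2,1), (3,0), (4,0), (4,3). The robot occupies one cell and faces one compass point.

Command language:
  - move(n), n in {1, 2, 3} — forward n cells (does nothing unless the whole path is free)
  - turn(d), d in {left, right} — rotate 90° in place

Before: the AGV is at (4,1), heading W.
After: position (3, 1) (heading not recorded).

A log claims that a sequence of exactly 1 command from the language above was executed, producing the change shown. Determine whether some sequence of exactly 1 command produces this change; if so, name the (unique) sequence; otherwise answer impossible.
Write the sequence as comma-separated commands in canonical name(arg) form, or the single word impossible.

move(1)

begin: at (4,1), heading W
1. move(1) → at (3,1), heading W
no rival 1-sequence matches.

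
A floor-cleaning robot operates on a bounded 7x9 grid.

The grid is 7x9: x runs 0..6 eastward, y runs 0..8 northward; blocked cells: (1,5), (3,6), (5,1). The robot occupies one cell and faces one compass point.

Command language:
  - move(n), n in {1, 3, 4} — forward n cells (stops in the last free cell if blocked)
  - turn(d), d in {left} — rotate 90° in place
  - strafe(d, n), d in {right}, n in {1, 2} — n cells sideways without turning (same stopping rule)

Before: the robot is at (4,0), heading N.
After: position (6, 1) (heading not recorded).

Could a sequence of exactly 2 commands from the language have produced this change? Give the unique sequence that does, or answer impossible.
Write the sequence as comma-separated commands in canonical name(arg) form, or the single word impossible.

key: running move(1) before strafe(right, 2) would end elsewhere — order is forced
start: at (4,0), heading N
1. strafe(right, 2) → at (6,0), heading N
2. move(1) → at (6,1), heading N
all 36 alternatives checked — unique.

strafe(right, 2), move(1)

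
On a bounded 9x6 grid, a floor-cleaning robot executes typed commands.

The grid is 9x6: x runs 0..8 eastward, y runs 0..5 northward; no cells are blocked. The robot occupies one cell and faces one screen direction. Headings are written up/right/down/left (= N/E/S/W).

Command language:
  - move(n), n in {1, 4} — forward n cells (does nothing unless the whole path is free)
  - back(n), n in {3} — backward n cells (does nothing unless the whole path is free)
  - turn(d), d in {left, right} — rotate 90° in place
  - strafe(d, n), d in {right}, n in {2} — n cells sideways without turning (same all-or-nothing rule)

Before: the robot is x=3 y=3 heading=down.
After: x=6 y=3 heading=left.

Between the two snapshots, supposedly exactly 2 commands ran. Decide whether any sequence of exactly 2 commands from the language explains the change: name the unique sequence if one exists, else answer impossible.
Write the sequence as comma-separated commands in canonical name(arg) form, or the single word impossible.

turn(right), back(3)

key: cell and facing (now W) both changed — the 2 commands mix motion and turning
t0: x=3 y=3 heading=down
t=1 turn(right) ⇒ x=3 y=3 heading=left
t=2 back(3) ⇒ x=6 y=3 heading=left
no other 2-command option fits: unique.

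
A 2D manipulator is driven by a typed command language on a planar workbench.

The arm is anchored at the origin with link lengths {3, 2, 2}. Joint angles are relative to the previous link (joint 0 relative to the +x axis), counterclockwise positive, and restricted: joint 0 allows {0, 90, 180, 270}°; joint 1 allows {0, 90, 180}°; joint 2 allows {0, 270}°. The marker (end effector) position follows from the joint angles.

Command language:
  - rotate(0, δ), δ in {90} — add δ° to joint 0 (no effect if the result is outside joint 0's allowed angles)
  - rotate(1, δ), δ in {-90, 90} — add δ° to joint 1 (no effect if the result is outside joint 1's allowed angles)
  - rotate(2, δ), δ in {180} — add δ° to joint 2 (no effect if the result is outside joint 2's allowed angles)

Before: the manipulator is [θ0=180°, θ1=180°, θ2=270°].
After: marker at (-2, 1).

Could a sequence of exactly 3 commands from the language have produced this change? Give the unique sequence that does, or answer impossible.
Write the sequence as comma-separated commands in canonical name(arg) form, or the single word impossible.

from: [θ0=180°, θ1=180°, θ2=270°]
[1] after rotate(0, 90): [θ0=270°, θ1=180°, θ2=270°]
[2] after rotate(0, 90): [θ0=0°, θ1=180°, θ2=270°]
[3] after rotate(0, 90): [θ0=90°, θ1=180°, θ2=270°]
no rival 3-sequence matches.

rotate(0, 90), rotate(0, 90), rotate(0, 90)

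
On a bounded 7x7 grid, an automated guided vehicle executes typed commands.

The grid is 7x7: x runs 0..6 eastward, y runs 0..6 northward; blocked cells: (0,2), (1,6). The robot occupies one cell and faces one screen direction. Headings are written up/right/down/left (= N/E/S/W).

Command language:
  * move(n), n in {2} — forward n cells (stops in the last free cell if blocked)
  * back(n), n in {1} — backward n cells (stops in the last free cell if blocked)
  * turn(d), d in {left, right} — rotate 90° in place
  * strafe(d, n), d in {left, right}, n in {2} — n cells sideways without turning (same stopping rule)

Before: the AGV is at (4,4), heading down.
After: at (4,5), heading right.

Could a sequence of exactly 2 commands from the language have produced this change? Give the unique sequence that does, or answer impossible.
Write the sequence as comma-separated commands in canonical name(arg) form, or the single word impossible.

key: cell and facing (now E) both changed — the 2 commands mix motion and turning
t0: at (4,4), heading down
1. back(1) → at (4,5), heading down
2. turn(left) → at (4,5), heading right
no rival 2-sequence matches.

back(1), turn(left)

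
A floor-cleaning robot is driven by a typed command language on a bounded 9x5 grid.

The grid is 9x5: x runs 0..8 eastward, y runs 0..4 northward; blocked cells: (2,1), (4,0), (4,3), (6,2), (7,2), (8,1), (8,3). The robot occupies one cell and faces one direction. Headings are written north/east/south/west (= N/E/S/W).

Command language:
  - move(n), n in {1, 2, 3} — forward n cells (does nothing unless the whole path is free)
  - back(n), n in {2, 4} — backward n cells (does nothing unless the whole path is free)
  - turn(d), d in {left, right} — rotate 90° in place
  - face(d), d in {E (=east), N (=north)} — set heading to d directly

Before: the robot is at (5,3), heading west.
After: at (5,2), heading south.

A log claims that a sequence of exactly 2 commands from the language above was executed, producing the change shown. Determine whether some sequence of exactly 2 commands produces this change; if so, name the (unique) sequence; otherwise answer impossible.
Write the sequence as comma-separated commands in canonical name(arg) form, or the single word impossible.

key: cell and facing (now S) both changed — the 2 commands mix motion and turning
begin: at (5,3), heading west
step 1 (turn(left)): at (5,3), heading south
step 2 (move(1)): at (5,2), heading south
uniquely the one of 81 2-step routes that fits.

turn(left), move(1)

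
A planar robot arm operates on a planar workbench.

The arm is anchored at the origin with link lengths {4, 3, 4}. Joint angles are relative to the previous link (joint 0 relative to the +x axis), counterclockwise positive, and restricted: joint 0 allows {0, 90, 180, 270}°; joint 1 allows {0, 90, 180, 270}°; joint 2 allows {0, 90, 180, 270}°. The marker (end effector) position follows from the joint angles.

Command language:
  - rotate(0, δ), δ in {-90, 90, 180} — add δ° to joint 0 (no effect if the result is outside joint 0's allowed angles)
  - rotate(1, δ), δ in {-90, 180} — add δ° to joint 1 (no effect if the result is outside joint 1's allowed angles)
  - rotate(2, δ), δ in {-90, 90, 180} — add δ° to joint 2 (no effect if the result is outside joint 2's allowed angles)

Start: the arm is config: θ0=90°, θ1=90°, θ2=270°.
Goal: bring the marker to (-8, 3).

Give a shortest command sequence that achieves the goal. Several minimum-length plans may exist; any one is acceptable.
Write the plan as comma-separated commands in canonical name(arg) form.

initial: config: θ0=90°, θ1=90°, θ2=270°
step 1 (rotate(2, 180)): config: θ0=90°, θ1=90°, θ2=90°
step 2 (rotate(1, 180)): config: θ0=90°, θ1=270°, θ2=90°
step 3 (rotate(0, 90)): config: θ0=180°, θ1=270°, θ2=90°
shorter routes all fall short; 3 is best.

rotate(2, 180), rotate(1, 180), rotate(0, 90)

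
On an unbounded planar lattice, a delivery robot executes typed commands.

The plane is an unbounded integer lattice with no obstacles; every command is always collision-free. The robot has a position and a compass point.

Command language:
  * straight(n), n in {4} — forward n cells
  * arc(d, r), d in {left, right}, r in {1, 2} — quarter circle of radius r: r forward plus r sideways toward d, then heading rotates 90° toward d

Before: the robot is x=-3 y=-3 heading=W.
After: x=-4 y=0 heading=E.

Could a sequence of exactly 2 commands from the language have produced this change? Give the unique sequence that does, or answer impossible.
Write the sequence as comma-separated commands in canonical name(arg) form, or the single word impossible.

key: running arc(right, 1) before arc(right, 2) would end elsewhere — order is forced
from: x=-3 y=-3 heading=W
step 1 (arc(right, 2)): x=-5 y=-1 heading=N
step 2 (arc(right, 1)): x=-4 y=0 heading=E
all 25 alternatives checked — unique.

arc(right, 2), arc(right, 1)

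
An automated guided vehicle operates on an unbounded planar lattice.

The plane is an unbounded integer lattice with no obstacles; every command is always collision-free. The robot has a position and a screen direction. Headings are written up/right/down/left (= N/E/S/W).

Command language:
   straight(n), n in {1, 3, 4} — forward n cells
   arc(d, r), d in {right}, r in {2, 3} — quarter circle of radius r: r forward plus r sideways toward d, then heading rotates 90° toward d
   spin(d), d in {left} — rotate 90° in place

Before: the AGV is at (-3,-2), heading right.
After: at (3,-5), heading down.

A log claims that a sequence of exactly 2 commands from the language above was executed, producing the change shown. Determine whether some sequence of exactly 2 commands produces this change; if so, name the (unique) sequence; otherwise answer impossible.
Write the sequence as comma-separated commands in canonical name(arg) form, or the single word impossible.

key: position moved to (3,-5) AND the heading swung to S — translation plus rotation needed
initial: at (-3,-2), heading right
t=1 straight(3) ⇒ at (0,-2), heading right
t=2 arc(right, 3) ⇒ at (3,-5), heading down
no rival 2-sequence matches.

straight(3), arc(right, 3)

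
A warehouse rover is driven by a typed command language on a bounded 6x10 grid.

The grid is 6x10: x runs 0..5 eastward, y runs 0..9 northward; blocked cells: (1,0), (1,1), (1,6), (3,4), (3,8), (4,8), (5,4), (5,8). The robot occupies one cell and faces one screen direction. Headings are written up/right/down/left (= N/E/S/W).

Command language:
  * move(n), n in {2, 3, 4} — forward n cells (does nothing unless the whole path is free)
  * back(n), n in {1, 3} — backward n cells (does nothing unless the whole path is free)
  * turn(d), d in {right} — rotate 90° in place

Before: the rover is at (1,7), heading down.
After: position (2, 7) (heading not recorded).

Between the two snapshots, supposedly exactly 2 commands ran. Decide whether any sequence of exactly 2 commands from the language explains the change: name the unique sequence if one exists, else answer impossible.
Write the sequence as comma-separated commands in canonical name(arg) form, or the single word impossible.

turn(right), back(1)

key: running back(1) before turn(right) would end elsewhere — order is forced
initial: at (1,7), heading down
t=1 turn(right) ⇒ at (1,7), heading left
t=2 back(1) ⇒ at (2,7), heading left
no other 2-command option fits: unique.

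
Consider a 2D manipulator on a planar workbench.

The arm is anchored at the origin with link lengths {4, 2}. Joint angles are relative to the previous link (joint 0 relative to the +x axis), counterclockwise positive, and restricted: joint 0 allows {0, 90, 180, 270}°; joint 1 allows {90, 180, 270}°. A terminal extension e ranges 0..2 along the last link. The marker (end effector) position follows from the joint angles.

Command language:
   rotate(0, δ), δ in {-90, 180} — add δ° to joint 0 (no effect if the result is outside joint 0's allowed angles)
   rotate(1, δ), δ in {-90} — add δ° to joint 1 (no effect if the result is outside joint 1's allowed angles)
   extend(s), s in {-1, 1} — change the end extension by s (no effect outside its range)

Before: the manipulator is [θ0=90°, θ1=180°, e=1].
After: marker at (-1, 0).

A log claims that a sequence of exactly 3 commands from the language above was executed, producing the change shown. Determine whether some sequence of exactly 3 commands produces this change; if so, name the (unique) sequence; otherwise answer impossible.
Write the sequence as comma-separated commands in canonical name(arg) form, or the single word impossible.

rotate(0, -90), rotate(0, -90), rotate(0, -90)

start: [θ0=90°, θ1=180°, e=1]
1. rotate(0, -90) → [θ0=0°, θ1=180°, e=1]
2. rotate(0, -90) → [θ0=270°, θ1=180°, e=1]
3. rotate(0, -90) → [θ0=180°, θ1=180°, e=1]
uniquely the one of 125 3-step routes that fits.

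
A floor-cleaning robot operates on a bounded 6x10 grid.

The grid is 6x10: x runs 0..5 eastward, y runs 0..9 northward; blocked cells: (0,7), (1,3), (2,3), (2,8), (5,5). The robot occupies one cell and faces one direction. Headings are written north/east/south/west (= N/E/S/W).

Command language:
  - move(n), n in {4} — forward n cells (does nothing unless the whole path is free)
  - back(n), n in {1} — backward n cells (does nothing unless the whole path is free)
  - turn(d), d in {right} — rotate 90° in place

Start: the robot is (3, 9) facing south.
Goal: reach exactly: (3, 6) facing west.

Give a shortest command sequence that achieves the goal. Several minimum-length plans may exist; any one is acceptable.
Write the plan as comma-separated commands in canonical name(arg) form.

move(4), back(1), turn(right)

t0: (3, 9) facing south
step 1 (move(4)): (3, 5) facing south
step 2 (back(1)): (3, 6) facing south
step 3 (turn(right)): (3, 6) facing west
nothing shorter than 3 reaches the goal.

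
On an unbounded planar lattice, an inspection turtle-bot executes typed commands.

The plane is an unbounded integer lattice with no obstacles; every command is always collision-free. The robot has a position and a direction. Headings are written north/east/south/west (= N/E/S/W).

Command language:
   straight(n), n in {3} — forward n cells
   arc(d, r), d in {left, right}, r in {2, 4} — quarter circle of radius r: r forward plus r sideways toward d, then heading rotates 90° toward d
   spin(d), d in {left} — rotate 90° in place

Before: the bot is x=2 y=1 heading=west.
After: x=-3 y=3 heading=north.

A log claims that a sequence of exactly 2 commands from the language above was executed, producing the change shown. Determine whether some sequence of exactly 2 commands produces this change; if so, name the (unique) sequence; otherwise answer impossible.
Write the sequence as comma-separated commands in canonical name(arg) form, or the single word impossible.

straight(3), arc(right, 2)

key: order matters: swapping straight(3) and arc(right, 2) lands elsewhere
from: x=2 y=1 heading=west
t=1 straight(3) ⇒ x=-1 y=1 heading=west
t=2 arc(right, 2) ⇒ x=-3 y=3 heading=north
no rival 2-sequence matches.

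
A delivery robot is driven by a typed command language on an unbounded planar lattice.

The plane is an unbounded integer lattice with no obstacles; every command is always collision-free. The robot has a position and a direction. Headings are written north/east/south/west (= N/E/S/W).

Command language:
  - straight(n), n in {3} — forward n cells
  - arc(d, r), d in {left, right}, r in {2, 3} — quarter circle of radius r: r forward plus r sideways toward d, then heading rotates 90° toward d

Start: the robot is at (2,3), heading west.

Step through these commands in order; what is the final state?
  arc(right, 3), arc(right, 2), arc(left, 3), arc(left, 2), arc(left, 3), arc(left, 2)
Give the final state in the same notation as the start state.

begin: at (2,3), heading west
1. arc(right, 3) → at (-1,6), heading north
2. arc(right, 2) → at (1,8), heading east
3. arc(left, 3) → at (4,11), heading north
4. arc(left, 2) → at (2,13), heading west
5. arc(left, 3) → at (-1,10), heading south
6. arc(left, 2) → at (1,8), heading east

at (1,8), heading east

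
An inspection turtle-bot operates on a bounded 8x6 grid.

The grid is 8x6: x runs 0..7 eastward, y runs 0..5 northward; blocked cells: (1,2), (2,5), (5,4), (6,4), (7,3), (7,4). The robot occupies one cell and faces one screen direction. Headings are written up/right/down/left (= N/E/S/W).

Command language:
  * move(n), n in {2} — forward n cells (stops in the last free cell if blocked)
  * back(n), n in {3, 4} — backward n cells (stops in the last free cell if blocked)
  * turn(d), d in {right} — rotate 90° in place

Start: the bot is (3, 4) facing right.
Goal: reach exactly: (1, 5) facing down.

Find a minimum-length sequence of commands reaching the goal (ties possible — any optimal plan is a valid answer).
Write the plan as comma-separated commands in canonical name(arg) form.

move(2), back(3), turn(right), back(3)

from: (3, 4) facing right
[1] after move(2): (4, 4) facing right
[2] after back(3): (1, 4) facing right
[3] after turn(right): (1, 4) facing down
[4] after back(3): (1, 5) facing down
shorter routes all fall short; 4 is best.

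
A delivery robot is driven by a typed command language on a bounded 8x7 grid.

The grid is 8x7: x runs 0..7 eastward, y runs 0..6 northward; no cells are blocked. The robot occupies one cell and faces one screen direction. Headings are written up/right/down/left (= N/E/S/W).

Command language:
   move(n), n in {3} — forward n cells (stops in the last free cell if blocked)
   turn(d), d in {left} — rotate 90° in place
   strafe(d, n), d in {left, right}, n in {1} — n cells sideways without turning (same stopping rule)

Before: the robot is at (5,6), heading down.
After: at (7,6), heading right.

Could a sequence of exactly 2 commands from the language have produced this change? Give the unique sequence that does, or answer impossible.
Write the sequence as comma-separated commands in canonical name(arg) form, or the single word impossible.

turn(left), move(3)

key: order matters: swapping turn(left) and move(3) lands elsewhere
from: at (5,6), heading down
1. turn(left) → at (5,6), heading right
2. move(3) → at (7,6), heading right
uniquely the one of 16 2-step routes that fits.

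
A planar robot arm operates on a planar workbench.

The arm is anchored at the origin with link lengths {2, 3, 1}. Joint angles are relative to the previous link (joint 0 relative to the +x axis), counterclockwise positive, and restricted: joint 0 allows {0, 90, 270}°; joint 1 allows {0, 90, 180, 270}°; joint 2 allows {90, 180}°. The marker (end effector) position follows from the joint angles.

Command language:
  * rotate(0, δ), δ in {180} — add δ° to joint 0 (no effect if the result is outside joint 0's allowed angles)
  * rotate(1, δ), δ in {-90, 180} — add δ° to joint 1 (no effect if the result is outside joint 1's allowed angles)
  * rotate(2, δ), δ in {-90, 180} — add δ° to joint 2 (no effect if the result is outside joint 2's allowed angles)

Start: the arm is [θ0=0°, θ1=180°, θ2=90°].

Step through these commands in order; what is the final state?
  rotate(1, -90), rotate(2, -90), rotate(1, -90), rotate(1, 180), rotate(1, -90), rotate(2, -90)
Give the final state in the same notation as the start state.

from: [θ0=0°, θ1=180°, θ2=90°]
[1] after rotate(1, -90): [θ0=0°, θ1=90°, θ2=90°]
[2] after rotate(2, -90): [θ0=0°, θ1=90°, θ2=90°]
[3] after rotate(1, -90): [θ0=0°, θ1=0°, θ2=90°]
[4] after rotate(1, 180): [θ0=0°, θ1=180°, θ2=90°]
[5] after rotate(1, -90): [θ0=0°, θ1=90°, θ2=90°]
[6] after rotate(2, -90): [θ0=0°, θ1=90°, θ2=90°]

[θ0=0°, θ1=90°, θ2=90°]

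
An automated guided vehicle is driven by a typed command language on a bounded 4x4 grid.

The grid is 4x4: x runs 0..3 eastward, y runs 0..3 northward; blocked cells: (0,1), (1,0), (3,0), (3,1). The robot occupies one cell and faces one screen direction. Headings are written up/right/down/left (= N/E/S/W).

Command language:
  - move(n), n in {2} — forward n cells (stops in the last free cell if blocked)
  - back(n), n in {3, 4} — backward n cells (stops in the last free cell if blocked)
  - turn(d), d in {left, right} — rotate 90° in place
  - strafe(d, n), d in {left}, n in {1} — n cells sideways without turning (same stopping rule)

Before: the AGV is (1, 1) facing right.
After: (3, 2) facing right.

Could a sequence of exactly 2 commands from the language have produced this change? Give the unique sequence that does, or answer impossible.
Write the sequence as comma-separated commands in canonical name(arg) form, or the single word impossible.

key: order matters: swapping strafe(left, 1) and move(2) lands elsewhere
initial: (1, 1) facing right
[1] after strafe(left, 1): (1, 2) facing right
[2] after move(2): (3, 2) facing right
all 36 alternatives checked — unique.

strafe(left, 1), move(2)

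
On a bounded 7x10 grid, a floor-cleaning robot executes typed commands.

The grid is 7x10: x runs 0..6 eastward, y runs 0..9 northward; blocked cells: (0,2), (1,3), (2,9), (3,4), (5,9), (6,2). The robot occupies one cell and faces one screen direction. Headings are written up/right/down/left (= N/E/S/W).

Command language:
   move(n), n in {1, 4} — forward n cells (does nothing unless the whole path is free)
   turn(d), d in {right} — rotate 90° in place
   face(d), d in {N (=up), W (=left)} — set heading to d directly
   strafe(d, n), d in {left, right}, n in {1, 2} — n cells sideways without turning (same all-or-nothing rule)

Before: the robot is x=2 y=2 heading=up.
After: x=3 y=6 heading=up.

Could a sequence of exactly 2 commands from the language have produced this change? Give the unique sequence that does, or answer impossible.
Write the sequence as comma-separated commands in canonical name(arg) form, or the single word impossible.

move(4), strafe(right, 1)

key: heading stays N — no command in the sequence turns
start: x=2 y=2 heading=up
step 1 (move(4)): x=2 y=6 heading=up
step 2 (strafe(right, 1)): x=3 y=6 heading=up
uniquely the one of 81 2-step routes that fits.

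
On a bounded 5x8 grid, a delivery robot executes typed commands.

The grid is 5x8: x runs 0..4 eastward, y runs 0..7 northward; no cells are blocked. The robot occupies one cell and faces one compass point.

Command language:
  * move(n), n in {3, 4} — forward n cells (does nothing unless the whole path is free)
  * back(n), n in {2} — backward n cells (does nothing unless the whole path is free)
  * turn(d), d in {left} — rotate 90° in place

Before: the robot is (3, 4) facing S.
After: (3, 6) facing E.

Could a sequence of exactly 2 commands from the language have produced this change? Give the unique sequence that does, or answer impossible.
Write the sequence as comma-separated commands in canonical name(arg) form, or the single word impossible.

key: running turn(left) before back(2) would end elsewhere — order is forced
initial: (3, 4) facing S
1. back(2) → (3, 6) facing S
2. turn(left) → (3, 6) facing E
all 16 alternatives checked — unique.

back(2), turn(left)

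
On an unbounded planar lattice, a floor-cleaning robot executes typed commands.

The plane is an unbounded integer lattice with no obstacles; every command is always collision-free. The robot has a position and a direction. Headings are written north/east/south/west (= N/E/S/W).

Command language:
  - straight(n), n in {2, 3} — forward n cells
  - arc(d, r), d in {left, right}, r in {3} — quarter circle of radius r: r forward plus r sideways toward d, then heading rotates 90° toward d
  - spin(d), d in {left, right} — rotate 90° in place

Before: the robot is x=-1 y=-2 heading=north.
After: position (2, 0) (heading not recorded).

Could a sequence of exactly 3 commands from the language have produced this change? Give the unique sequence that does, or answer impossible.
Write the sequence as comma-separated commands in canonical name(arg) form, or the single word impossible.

straight(2), spin(right), straight(3)

key: order matters: swapping straight(2) and straight(3) lands elsewhere
initial: x=-1 y=-2 heading=north
[1] after straight(2): x=-1 y=0 heading=north
[2] after spin(right): x=-1 y=0 heading=east
[3] after straight(3): x=2 y=0 heading=east
no rival 3-sequence matches.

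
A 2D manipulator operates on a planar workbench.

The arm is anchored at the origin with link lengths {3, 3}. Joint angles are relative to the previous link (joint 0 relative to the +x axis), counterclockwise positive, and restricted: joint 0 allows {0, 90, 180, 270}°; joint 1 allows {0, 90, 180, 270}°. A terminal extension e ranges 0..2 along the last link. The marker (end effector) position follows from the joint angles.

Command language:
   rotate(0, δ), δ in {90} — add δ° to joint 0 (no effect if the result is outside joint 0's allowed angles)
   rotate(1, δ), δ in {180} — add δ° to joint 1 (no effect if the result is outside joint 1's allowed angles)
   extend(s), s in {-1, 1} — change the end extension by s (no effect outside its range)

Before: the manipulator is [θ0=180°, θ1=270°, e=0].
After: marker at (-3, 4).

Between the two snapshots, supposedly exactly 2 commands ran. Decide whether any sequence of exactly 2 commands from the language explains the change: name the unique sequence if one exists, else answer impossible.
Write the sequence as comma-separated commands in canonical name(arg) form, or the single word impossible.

extend(-1), extend(1)

key: running extend(1) before extend(-1) would end elsewhere — order is forced
t0: [θ0=180°, θ1=270°, e=0]
step 1 (extend(-1)): [θ0=180°, θ1=270°, e=0]
step 2 (extend(1)): [θ0=180°, θ1=270°, e=1]
all 16 alternatives checked — unique.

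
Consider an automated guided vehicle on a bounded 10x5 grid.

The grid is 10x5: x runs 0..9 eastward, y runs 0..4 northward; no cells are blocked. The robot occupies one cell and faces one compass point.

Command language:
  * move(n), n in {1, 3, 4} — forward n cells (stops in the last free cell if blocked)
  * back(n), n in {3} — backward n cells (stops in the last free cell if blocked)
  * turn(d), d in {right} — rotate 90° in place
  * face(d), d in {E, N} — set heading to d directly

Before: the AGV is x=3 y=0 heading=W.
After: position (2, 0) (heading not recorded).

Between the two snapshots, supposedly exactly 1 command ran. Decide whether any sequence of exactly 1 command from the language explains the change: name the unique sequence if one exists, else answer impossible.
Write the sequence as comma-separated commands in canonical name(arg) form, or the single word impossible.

begin: x=3 y=0 heading=W
step 1 (move(1)): x=2 y=0 heading=W
no other 1-command option fits: unique.

move(1)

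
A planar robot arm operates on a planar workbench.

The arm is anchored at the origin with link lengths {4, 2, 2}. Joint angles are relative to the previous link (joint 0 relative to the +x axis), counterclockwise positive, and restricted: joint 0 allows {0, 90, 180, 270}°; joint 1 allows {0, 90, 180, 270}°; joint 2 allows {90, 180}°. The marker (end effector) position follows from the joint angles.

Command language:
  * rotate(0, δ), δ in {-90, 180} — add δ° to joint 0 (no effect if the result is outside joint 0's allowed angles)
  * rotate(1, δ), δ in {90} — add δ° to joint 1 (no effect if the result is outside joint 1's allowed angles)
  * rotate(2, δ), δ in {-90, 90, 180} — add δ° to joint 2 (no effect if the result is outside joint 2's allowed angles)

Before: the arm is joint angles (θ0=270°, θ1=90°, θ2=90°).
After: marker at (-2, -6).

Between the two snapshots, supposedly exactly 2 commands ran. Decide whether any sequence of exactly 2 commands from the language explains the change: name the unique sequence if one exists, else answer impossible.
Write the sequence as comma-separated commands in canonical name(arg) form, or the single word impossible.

rotate(1, 90), rotate(1, 90)

begin: joint angles (θ0=270°, θ1=90°, θ2=90°)
1. rotate(1, 90) → joint angles (θ0=270°, θ1=180°, θ2=90°)
2. rotate(1, 90) → joint angles (θ0=270°, θ1=270°, θ2=90°)
no rival 2-sequence matches.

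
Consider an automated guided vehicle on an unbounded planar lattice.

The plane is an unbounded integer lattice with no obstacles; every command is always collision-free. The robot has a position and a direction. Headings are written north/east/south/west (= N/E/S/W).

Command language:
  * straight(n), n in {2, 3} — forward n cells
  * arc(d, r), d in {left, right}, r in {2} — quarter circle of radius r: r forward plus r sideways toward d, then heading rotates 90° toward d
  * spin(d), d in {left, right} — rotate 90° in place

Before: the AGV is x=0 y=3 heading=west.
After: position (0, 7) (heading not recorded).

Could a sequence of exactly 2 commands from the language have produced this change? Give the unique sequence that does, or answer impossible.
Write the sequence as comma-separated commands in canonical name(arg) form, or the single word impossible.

arc(right, 2), arc(right, 2)

start: x=0 y=3 heading=west
step 1 (arc(right, 2)): x=-2 y=5 heading=north
step 2 (arc(right, 2)): x=0 y=7 heading=east
uniquely the one of 36 2-step routes that fits.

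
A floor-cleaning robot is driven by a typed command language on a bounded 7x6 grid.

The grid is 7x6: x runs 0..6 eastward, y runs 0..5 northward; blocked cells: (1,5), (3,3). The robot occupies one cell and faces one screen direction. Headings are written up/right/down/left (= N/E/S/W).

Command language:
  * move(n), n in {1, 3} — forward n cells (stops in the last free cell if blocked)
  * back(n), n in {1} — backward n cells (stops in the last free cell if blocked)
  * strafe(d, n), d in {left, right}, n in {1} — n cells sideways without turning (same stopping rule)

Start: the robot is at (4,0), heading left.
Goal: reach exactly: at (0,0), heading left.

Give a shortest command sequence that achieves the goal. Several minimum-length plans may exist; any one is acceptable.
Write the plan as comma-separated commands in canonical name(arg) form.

from: at (4,0), heading left
step 1 (move(3)): at (1,0), heading left
step 2 (move(3)): at (0,0), heading left
nothing shorter than 2 reaches the goal.

move(3), move(3)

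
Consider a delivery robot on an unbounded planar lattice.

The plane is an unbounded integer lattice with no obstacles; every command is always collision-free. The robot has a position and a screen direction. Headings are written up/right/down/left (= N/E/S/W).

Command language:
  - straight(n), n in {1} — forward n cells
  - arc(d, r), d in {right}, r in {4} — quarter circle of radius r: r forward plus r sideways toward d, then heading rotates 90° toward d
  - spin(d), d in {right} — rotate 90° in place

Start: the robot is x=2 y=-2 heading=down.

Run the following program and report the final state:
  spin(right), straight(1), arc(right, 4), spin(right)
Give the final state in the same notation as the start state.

begin: x=2 y=-2 heading=down
1. spin(right) → x=2 y=-2 heading=left
2. straight(1) → x=1 y=-2 heading=left
3. arc(right, 4) → x=-3 y=2 heading=up
4. spin(right) → x=-3 y=2 heading=right

x=-3 y=2 heading=right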